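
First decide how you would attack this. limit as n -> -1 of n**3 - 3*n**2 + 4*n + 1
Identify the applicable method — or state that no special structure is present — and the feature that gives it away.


Best approach: no special technique — no denominator vanishes and nothing blows up at -1: direct substitution is the whole computation.


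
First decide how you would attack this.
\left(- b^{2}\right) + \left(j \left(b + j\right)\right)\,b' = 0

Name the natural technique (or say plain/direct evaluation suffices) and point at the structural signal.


Verdict: the homogeneous substitution — solved for the derivative, the right side is unchanged under scaling j and b together — it depends only on the ratio b/j, so substitute a single ratio variable. Rewriting — with the variables' roles exchanged where the shape demands it — would expose a Bernoulli structure too; the homogeneous substitution simply reads the degrees directly.


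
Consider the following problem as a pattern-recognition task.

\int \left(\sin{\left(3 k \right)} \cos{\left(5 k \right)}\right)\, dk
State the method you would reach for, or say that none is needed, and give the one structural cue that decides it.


Method: a trigonometric identity — two sinusoids at different rates multiply in \sin{\left(3 k \right)} \cos{\left(5 k \right)}; the product-to-sum identity uncouples them.


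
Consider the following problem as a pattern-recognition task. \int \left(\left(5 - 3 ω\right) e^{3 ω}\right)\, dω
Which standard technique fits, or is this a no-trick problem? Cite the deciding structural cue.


Best approach: integration by parts — a polynomial 5 - 3 ω against the kernel e^{3 ω} is the signature bounded-ladder case for integration by parts.


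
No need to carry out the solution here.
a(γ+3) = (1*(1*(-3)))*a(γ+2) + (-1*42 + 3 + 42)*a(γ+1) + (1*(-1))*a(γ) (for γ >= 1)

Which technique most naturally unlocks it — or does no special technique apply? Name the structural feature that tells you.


Method: the characteristic-root method — linear, homogeneous, constant coefficients: solutions of the form r^γ exist — find the roots of the characteristic polynomial.


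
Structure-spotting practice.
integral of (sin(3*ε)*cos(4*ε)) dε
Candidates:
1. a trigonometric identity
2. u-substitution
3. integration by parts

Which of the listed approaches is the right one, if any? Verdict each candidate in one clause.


Best approach: a trigonometric identity — cross-frequency products like sin(3*ε)*cos(4*ε) are the textbook product-to-sum case — the identity converts them to directly integrable sinusoids.
- a trigonometric identity: applies; the problem has the shape this method handles.
- u-substitution: no subexpression of the integrand pairs with its own derivative as a factor — individual terms may offer their own substitutions, but any change of variable covering the whole integral would have to be constructed from outside the expression.
- integration by parts — not the natural route: no polynomial-kernel product appears — a recursive parts reduction of the trigonometric product exists, but the identity rewrite is direct.


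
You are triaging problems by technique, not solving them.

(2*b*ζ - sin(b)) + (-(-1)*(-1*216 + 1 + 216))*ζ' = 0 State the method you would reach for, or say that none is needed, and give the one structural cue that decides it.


Diagnosis: a linear integrating factor — the equation is linear in ζ with coefficient 2*b; multiplying by the integrating factor exp(∫2*b) makes the left side a perfect derivative.


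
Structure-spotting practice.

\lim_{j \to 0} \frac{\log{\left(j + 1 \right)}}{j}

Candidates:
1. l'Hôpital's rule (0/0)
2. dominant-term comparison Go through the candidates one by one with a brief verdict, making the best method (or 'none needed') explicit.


Method: l'Hôpital's rule (0/0) — substituting 0 gives 0 over 0; differentiate top and bottom once and re-evaluate. Known elementary limits would finish this too — the rule just bypasses the case analysis.
- l'Hôpital's rule (0/0): a fit — the right tool for this form.
- dominant-term comparison: leading-power comparison does not apply to this form.


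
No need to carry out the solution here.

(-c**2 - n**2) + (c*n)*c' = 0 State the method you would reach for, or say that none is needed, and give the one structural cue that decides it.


Diagnosis: the homogeneous substitution — the slope is degree-zero homogeneous: the ratio substitution v = c/n collapses it. A Bernoulli substitution is a fair alternative on this equation directly; the homogeneous reading takes it as given.


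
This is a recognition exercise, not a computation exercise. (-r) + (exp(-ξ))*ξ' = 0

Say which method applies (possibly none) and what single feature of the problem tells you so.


Technique: separation of variables — one side of the product carries the independent variable, the other the unknown — the textbook separation shape. One could also solve this as an exact equation; with each coefficient in its own variable, separating is the same work with fewer steps.


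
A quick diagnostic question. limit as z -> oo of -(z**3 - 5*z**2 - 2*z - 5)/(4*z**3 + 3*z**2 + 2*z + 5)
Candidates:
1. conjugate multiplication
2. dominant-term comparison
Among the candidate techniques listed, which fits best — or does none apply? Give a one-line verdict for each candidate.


Verdict: dominant-term comparison — divide by the highest power of z present: lower-order terms vanish and the dominant ratio remains.
- conjugate multiplication — no difference of divergent radicals appears, so rationalizing has nothing to cancel.
- dominant-term comparison — applies; the problem has the shape this method handles.


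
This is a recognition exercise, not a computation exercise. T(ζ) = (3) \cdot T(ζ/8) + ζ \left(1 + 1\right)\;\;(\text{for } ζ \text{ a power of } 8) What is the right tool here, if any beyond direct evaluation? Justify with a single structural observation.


Technique: the master substitution — the argument contracts 8-fold per step: reindex ζ exponentially and solve the linear recurrence in the new index.


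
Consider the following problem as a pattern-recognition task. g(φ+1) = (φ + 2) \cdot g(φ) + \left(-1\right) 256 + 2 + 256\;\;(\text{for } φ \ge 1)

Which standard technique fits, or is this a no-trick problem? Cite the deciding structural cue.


Diagnosis: a summation factor — with the index-dependent coefficient φ + 2, dividing by the cumulative product turns the left side into a pure difference.


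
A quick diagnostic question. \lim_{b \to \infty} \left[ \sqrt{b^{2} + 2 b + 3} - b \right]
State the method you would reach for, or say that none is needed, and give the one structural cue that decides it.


Diagnosis: conjugate multiplication — neither \sqrt{b^{2} + 2 b + 3} nor b converges alone, so rewrite their difference as a conjugate-rationalized quotient first.


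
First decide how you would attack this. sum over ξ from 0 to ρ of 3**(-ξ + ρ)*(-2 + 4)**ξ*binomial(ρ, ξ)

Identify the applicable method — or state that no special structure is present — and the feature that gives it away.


Verdict: the binomial theorem — terms weighting binomial(ρ, ξ) against matched powers of (-2 + 4) and 3 reassemble into ((-2 + 4) + 3)^ρ by the binomial theorem.


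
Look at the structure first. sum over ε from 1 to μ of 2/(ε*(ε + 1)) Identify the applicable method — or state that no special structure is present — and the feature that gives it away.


Diagnosis: telescoping — one partial-fraction pass turns 2/(ε*(ε + 1)) into a shifted difference, and shifted differences telescope.


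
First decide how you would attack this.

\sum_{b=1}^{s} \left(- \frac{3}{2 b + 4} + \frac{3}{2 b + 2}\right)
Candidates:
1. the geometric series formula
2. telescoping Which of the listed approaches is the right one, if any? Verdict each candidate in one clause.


Technique: telescoping — the summand is \frac{3}{2 b + 2} minus the same expression shifted by one, so consecutive terms cancel in pairs.
- the geometric series formula — there is no constant term-to-term ratio.
- telescoping — a fit — the right tool for this form.


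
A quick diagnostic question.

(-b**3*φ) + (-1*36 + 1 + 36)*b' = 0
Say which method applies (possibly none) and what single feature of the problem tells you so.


Best approach: separation of variables — solved for the derivative, the right side factors as φ times b**3 — all φ-dependence separates from all b-dependence.


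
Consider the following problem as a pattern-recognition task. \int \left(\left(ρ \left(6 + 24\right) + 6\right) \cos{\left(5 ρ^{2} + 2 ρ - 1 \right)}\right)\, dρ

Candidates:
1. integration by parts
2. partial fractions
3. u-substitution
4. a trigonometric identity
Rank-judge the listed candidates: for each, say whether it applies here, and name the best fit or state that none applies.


Verdict: u-substitution — collected, the integrand has one factor that is, up to a constant, the derivative of an inner expression the rest depends on — substitute for that inner expression.
- integration by parts: the non-polynomial partner is not one of the parts kernels — exp, sine, or cosine with a degree-1 argument, or a logarithm.
- partial fractions: the expression is not a ratio of polynomials that decomposes further.
- u-substitution: yes, a natural case for it.
- a trigonometric identity: no even trigonometric power and no product of distinct frequencies to rewrite.


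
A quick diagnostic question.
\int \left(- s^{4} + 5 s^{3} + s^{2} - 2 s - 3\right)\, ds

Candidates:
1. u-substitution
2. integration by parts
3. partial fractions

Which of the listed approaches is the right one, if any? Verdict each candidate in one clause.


Verdict: no special technique — a term-by-term power-rule job in s; no substitution or rearrangement earns its keep here.
- u-substitution — no substitution does more than relabel what direct integration already handles.
- integration by parts — parts would only shuffle a directly integrable integrand.
- partial fractions — there is no rational-function structure to decompose.


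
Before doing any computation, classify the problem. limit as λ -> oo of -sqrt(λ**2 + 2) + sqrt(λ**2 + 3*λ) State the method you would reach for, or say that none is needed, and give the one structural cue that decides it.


Verdict: conjugate multiplication — an infinity-minus-infinity difference with a surviving radical — multiply by the conjugate to cancel the divergence.


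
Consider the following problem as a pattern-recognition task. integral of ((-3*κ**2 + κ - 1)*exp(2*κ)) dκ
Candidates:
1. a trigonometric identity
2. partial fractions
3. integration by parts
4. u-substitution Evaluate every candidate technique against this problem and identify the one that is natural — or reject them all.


Method: integration by parts — a polynomial factor -3*κ**2 + κ - 1 multiplies exp(2*κ); differentiating -3*κ**2 + κ - 1 lowers its degree while exp(2*κ) integrates cleanly, so parts wins.
- a trigonometric identity: no sine or cosine appears, so there is nothing for a trigonometric identity to act on.
- partial fractions: there is no rational-function structure to decompose.
- integration by parts: a fit — the right tool for this form.
- u-substitution: no subexpression of the integrand pairs with its own derivative as a factor — individual terms may offer their own substitutions, but any change of variable covering the whole integral would have to be constructed from outside the expression.


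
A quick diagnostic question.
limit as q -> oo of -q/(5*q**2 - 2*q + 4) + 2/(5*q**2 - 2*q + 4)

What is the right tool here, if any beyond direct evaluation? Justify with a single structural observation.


Method: dominant-term comparison — at large q only the top-degree terms survive; compare the leading terms and the limit falls out. Differentiating the expression as a single quotient would eventually settle it as well; matching dominant growth settles it immediately.


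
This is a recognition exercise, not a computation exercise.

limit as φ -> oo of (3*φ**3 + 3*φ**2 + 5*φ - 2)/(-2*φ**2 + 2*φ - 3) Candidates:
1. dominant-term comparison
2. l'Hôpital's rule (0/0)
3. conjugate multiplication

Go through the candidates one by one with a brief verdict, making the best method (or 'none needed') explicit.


Technique: dominant-term comparison — divide by the highest power of φ present: lower-order terms vanish and the dominant ratio remains.
- dominant-term comparison — yes, a natural case for it.
- l'Hôpital's rule (0/0) — viewed as a single quotient this runs to ∞/∞, not the 0/0 clash this candidate addresses; an at-infinity variant of the rule would resolve it, but comparing leading growth reads the answer without differentiating.
- conjugate multiplication — rationalization has no target — no divergent radical difference appears.


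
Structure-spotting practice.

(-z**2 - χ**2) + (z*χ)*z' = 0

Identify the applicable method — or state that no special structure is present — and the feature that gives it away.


Technique: the homogeneous substitution — the slope's numerator and denominator share total degree; set v = z/χ and the equation drops to separable form. Rearranged, this also fits the Bernoulli template directly; the homogeneous substitution reads the structure without the rearrangement.


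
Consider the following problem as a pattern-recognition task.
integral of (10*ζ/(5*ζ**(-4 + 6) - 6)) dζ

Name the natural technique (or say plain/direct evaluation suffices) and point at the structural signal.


Method: u-substitution — everything non-trivial happens through the inner expression (5*ζ**(-4 + 6) - 6), and its derivative accounts for the remaining factor up to a constant, so set u = (5*ζ**(-4 + 6) - 6).


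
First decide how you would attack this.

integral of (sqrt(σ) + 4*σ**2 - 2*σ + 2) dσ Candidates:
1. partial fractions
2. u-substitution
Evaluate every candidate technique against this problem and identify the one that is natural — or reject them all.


Technique: no special technique — a term-by-term power-rule job in σ; no substitution or rearrangement earns its keep here.
- partial fractions — the expression is not a ratio of polynomials that decomposes further.
- u-substitution: no subexpression of the integrand pairs with its own derivative as a factor — individual terms may offer their own substitutions, but any change of variable covering the whole integral would have to be constructed from outside the expression.


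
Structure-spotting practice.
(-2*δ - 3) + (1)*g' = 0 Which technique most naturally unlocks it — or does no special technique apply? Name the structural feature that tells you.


Technique: no special technique — with g absent the equation is not coupled at all: direct integration in δ.


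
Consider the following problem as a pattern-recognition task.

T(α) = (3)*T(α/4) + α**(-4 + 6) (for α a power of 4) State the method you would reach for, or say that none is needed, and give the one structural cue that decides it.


Technique: the master substitution — the recursive call is at index α/4 rather than a shift, a divide-and-conquer shape — substituting α = 4^m linearizes it.


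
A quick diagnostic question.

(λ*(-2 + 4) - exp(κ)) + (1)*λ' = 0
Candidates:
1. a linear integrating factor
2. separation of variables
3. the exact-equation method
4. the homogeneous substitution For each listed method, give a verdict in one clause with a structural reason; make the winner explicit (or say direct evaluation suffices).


Technique: a linear integrating factor — λ appears only to the first power with coefficient (-2 + 4) — the classic integrating-factor setup.
- a linear integrating factor — a fit — the right tool for this form.
- separation of variables — the two dependences do not factor apart.
- the exact-equation method — the mixed partial derivatives differ, so the left side is not a total differential.
- the homogeneous substitution — solved for the derivative, the right side changes under joint scaling of the two variables.


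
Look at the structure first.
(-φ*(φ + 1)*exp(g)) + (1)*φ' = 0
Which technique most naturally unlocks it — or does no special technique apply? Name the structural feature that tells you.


Method: separation of variables — all dependence on the two variables factors apart, the defining separable shape. This doubles as a Bernoulli equation in the unknown as written; dividing and integrating works on it directly.


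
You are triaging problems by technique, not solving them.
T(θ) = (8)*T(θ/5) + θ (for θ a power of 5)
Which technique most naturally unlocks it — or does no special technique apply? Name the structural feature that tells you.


Technique: the master substitution — the argument contracts 5-fold per step: reindex θ exponentially and solve the linear recurrence in the new index.


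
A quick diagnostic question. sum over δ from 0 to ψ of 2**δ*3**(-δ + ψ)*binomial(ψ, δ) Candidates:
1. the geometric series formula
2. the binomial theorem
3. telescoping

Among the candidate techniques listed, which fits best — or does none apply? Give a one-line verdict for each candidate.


Method: the binomial theorem — terms weighting binomial(ψ, δ) against matched powers of 2 and 3 reassemble into (2 + 3)^ψ by the binomial theorem.
- the geometric series formula: the ratio of consecutive terms depends on the index.
- the binomial theorem — applicable, and directly so.
- telescoping — computed from the summand as displayed, the partial sums build up without the pairwise collapse telescoping exploits.


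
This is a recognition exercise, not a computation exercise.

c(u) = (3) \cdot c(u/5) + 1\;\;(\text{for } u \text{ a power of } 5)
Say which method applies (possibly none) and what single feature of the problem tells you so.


Technique: the master substitution — the argument shrinks by the factor 5, so measure the index on a logarithmic scale and the recursion becomes a shift.


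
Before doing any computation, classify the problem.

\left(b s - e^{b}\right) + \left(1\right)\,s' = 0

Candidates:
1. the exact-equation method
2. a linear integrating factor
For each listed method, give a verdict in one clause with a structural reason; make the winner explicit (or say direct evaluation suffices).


Technique: a linear integrating factor — the unknown enters only to the first power against a nonzero forcing term — the integrating-factor template applies directly.
- the exact-equation method: the mixed partial derivatives differ, so the left side is not a total differential.
- a linear integrating factor: applies; the problem has the shape this method handles.


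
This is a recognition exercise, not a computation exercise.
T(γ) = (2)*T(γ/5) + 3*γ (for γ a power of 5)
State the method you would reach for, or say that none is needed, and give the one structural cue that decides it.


Verdict: the master substitution — the argument shrinks by the factor 5, so measure the index on a logarithmic scale and the recursion becomes a shift.


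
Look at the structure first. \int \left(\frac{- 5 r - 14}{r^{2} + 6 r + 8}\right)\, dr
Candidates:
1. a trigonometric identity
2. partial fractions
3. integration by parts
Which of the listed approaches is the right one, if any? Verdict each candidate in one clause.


Best approach: partial fractions — the denominator r^{2} + 6 r + 8 factors, so the quotient decomposes into elementary partial fractions term by term.
- a trigonometric identity — no sine or cosine appears, so there is nothing for a trigonometric identity to act on.
- partial fractions — yes, a natural case for it.
- integration by parts: no split into a nonconstant polynomial times one of the standard kernels — exp, sine, or cosine of a linear argument, or a logarithm — applies here.


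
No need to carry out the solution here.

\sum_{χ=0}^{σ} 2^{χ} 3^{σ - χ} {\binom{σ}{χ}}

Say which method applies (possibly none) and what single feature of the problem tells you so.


Best approach: the binomial theorem — the binomial coefficients weight matched powers of 2 and 3, which is exactly the expansion of a binomial power.


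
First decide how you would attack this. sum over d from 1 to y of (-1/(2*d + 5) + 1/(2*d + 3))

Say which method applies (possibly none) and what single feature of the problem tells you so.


Best approach: telescoping — the piece each term subtracts is 1/(2*d + 3) advanced by one index, and it reappears with a plus sign leading the following term — the sum collapses to its boundary terms.


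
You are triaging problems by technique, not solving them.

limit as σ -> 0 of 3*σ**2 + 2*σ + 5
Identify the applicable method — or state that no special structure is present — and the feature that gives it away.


Technique: no special technique — no vanishing denominator and no indeterminate clash at the point — evaluation is immediate.


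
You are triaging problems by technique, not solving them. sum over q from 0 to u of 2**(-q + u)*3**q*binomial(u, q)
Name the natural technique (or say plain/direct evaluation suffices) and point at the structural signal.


Method: the binomial theorem — binomial coefficients against complementary powers of 3 and 2: recognize the binomial expansion and resum.


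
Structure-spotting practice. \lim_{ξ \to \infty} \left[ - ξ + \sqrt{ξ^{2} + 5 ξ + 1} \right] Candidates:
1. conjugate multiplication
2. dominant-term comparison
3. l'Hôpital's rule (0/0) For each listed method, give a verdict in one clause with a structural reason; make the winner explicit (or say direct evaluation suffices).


Technique: conjugate multiplication — the ∞ − ∞ radical form is the exact trigger for the conjugate maneuver.
- conjugate multiplication — a fit — the right tool for this form.
- dominant-term comparison: this limit is not decided by comparing leading-term growth at infinity.
- l'Hôpital's rule (0/0) — no quotient structure at all: the clash is ∞ minus ∞, which rationalizing converts into a tractable ratio.


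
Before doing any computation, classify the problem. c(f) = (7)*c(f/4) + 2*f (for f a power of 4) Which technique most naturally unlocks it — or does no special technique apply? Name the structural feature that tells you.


Best approach: the master substitution — index division is the fingerprint: f/4 in the recursive call means substitute f = 4^m.


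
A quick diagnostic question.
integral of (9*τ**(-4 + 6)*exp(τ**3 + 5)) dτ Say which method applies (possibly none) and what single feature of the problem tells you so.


Verdict: u-substitution — viewed as a product, the integrand is a composition evaluated at τ**3 + 5 times (a constant multiple of) that inner expression's derivative, so u = τ**3 + 5 makes it elementary.


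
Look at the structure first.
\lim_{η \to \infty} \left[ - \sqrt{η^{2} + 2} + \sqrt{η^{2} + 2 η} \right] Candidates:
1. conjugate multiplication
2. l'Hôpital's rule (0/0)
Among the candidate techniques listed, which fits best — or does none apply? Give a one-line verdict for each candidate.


Best approach: conjugate multiplication — \sqrt{η^{2} + 2 η} and \sqrt{η^{2} + 2} both blow up, but their difference is tame once the conjugate rationalizes it.
- conjugate multiplication — applies; the problem has the shape this method handles.
- l'Hôpital's rule (0/0) — substitution produces ∞ − ∞ rather than a vanishing quotient; the rule needs a 0/0 ratio to act on.


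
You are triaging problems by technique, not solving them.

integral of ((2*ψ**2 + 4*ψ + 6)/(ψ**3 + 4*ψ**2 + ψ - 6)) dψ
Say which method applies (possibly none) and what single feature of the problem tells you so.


Best approach: partial fractions — each factor of ψ**3 + 4*ψ**2 + ψ - 6 owns one elementary piece of the integrand — separate them and integrate piecewise.


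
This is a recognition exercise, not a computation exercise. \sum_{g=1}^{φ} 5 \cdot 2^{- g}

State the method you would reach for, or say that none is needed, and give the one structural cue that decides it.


Verdict: the geometric series formula — consecutive terms stand in a fixed index-free ratio — the geometric sum formula closes it.


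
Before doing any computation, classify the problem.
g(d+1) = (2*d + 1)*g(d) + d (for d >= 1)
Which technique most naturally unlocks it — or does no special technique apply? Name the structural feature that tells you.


Best approach: a summation factor — first-order, linear, moving coefficient 2*d + 1: the discrete analogue of an integrating factor handles it.


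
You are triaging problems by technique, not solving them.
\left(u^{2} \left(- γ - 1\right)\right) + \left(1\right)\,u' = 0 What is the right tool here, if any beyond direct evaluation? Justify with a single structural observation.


Best approach: separation of variables — separating collects all u-dependence with the derivative and leaves all γ-dependence opposite: variables separate.


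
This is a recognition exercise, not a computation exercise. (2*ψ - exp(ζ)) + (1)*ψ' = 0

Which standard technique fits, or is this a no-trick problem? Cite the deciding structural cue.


Method: a linear integrating factor — the unknown enters only to the first power against a nonzero forcing term — the integrating-factor template applies directly.


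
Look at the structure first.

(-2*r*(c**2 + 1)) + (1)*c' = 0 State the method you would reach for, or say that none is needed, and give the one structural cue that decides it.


Verdict: separation of variables — separating collects all c-dependence with the derivative and leaves all r-dependence opposite: variables separate.


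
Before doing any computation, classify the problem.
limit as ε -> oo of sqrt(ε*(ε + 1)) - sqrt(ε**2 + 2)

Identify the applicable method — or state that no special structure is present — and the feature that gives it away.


Best approach: conjugate multiplication — the ∞ − ∞ radical form is the exact trigger for the conjugate maneuver.


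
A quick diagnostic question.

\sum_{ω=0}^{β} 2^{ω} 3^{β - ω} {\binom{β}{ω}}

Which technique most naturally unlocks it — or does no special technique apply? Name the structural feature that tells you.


Diagnosis: the binomial theorem — binomial coefficients against complementary powers of 2 and 3: recognize the binomial expansion and resum.


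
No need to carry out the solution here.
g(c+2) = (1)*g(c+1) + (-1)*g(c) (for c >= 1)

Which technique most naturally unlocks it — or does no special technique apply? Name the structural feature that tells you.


Technique: the characteristic-root method — fixed numeric weights on consecutive terms and no forcing term added: the root method in its home territory.


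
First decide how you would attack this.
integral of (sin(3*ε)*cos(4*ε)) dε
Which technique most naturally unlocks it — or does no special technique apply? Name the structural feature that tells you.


Technique: a trigonometric identity — sin(3*ε)*cos(4*ε) is a beat pattern — rewrite the product as a sum of single-frequency waves before integrating.


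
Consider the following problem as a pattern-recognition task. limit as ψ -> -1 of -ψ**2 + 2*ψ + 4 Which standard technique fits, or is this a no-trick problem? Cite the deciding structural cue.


Verdict: no special technique — no denominator vanishes and nothing blows up at -1: direct substitution is the whole computation.


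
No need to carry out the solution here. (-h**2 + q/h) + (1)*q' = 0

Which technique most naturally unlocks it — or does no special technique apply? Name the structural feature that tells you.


Technique: a linear integrating factor — the unknown enters only to the first power against a nonzero forcing term — the integrating-factor template applies directly.


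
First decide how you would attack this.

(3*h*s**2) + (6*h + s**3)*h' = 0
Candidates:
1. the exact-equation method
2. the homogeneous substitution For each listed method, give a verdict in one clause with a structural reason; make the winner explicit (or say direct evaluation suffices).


Method: the exact-equation method — the cross partial derivatives of 3*h*s**2 and 6*h + s**3 agree, so the left side is the total differential of one potential in s and h.
- the exact-equation method — applicable, and directly so.
- the homogeneous substitution — the slope changes under joint rescaling, failing the degree-zero test.


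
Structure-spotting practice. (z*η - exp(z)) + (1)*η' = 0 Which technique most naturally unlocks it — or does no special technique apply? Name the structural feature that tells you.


Method: a linear integrating factor — the unknown enters only to the first power against a nonzero forcing term — the integrating-factor template applies directly.


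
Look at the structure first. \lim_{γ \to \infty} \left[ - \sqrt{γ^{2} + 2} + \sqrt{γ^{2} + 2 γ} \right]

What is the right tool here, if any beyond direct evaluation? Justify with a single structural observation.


Verdict: conjugate multiplication — two divergent pieces with a minus sign between them and a radical in the mix: rationalize \sqrt{γ^{2} + 2 γ} - \sqrt{γ^{2} + 2} before any limit law applies.


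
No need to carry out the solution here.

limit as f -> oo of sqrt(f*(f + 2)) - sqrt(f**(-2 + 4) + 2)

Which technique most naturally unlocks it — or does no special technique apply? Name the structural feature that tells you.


Diagnosis: conjugate multiplication — an infinity-minus-infinity difference with a surviving radical — multiply by the conjugate to cancel the divergence.


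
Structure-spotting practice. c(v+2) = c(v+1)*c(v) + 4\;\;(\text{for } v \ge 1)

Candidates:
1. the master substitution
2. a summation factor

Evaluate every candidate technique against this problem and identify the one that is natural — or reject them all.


Diagnosis: no special technique — the map from one term to the next is curved, not linear, so linear closed-form machinery does not attach.
- the master substitution — there is no divide-the-index recursive argument.
- a summation factor — no summation factor applies — the rule is not linear in the sequence values.


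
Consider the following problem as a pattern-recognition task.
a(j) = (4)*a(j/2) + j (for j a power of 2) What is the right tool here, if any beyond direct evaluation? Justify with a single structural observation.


Method: the master substitution — the argument shrinks by the factor 2, so measure the index on a logarithmic scale and the recursion becomes a shift.


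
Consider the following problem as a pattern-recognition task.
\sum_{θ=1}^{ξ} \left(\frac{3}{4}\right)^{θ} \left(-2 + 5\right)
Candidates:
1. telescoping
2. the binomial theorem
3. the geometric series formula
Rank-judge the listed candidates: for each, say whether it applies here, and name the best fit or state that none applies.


Technique: the geometric series formula — the ratio of consecutive terms is the constant \frac{3}{4}, independent of the index — a geometric sum.
- telescoping: writing out consecutive terms as given produces no pairwise cancellation.
- the binomial theorem — no binomial coefficients pair up with complementary powers here.
- the geometric series formula — applicable, and directly so.


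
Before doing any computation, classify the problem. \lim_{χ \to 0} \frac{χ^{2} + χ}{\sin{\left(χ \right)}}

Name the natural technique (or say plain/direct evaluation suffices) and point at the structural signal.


Technique: l'Hôpital's rule (0/0) — numerator and denominator both vanish at 0 — a genuine 0/0 form, which is exactly when l'Hôpital applies. Expanding numerator and denominator to first order gives the same value — the rule automates exactly that.


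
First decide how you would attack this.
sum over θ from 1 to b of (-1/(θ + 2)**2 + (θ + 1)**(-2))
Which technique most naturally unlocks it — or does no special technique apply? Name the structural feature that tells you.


Method: telescoping — the generic term is a one-step difference of (θ + 1)**(-2), so partial sums shortcut to endpoint evaluation.


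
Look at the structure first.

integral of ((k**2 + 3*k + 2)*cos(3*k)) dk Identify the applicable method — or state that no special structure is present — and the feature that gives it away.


Verdict: integration by parts — differentiate k**2 + 3*k + 2, integrate cos(3*k): each pass lowers the polynomial degree, so parts terminates.


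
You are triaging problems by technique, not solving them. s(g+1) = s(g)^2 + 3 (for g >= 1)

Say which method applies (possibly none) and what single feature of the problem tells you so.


Diagnosis: no special technique — this one you iterate or analyze qualitatively: the nonlinearity defeats linear solution methods.


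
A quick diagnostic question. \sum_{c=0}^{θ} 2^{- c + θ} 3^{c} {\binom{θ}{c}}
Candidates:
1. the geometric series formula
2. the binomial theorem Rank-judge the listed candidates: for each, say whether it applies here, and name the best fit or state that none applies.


Best approach: the binomial theorem — terms weighting {\binom{θ}{c}} against matched powers of 3 and 2 reassemble into (3 + 2)^θ by the binomial theorem.
- the geometric series formula — no single multiplier carries one term to the next throughout the sum.
- the binomial theorem: applicable, and directly so.


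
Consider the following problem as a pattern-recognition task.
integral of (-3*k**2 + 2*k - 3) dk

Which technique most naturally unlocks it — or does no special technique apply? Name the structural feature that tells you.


Method: no special technique — nothing composite, nothing rational, nothing trigonometric — each constant-multiple power of k integrates by the power rule alone.


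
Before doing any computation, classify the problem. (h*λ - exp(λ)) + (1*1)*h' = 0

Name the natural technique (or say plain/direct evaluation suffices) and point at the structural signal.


Best approach: a linear integrating factor — the unknown enters only to the first power against a nonzero forcing term — the integrating-factor template applies directly.


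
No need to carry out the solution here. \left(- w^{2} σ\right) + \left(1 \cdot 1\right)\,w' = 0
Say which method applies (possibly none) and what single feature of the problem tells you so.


Best approach: separation of variables — solved for the derivative, the right side splits multiplicatively into a function of each variable alone — divide and integrate each side.


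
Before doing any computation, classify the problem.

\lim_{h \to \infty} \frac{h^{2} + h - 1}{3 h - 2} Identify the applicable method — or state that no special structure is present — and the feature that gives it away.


Diagnosis: dominant-term comparison — as h grows, only the highest-degree terms matter — compare leading terms and read the limit off. As a single quotient, the ∞/∞ shape would yield to repeated differentiation as well — the growth comparison gets there in one look.


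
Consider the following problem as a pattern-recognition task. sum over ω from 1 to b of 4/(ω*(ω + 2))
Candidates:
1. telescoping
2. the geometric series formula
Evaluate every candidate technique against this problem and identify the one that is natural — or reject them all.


Best approach: telescoping — the denominator's roots in 4/(ω*(ω + 2)) sit an integer apart: decomposition produces a self-cancelling chain.
- telescoping — a fit — the right tool for this form.
- the geometric series formula: no single multiplier carries one term to the next throughout the sum.


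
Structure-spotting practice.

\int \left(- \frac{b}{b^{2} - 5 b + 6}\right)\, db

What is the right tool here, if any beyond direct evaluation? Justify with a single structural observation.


Method: partial fractions — each factor of b^{2} - 5 b + 6 owns one elementary piece of the integrand — separate them and integrate piecewise.


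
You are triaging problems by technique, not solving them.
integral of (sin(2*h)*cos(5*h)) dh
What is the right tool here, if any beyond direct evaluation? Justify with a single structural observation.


Diagnosis: a trigonometric identity — the identity turns sin(2*h)*cos(5*h) into two lone cosines/sines, each trivially integrable.


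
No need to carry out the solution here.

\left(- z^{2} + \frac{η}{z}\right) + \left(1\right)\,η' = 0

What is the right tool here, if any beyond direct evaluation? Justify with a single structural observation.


Technique: a linear integrating factor — the unknown enters only to the first power against a nonzero forcing term — the integrating-factor template applies directly.


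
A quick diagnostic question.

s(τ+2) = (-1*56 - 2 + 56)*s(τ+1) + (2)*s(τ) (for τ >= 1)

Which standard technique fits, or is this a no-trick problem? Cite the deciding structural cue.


Method: the characteristic-root method — fixed numeric weights on consecutive terms and no forcing term added: the root method in its home territory.


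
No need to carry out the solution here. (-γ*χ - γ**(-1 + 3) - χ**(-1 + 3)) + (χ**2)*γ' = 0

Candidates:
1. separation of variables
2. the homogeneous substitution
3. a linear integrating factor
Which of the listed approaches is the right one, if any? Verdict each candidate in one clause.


Diagnosis: the homogeneous substitution — the slope is degree-zero homogeneous: the ratio substitution v = γ/χ collapses it.
- separation of variables: the two dependences are entangled, not a clean product of one-variable pieces.
- the homogeneous substitution — yes, a natural case for it.
- a linear integrating factor: the unknown enters nonlinearly (through a power, a denominator, or a transcendental function), which the linear integrating-factor recipe cannot absorb as-is — any repair would come from a preliminary substitution, not the factor.


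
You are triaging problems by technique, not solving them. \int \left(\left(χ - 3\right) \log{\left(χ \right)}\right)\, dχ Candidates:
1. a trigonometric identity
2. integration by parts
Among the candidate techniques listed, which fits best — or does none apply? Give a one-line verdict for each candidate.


Method: integration by parts — the logarithm \log{\left(χ \right)} has no power-rule antiderivative to read off directly, but its derivative is algebraic — so differentiate \log{\left(χ \right)} and integrate the polynomial factor χ - 3.
- a trigonometric identity: there is no trigonometric structure at all — the integrand carries no sine or cosine to rewrite.
- integration by parts — yes, a natural case for it.


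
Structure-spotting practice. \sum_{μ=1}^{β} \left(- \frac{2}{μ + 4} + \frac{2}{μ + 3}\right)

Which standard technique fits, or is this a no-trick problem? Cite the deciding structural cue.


Diagnosis: telescoping — spot the paired structure — each term adds \frac{2}{μ + 3} and subtracts its successor value, which the next term restores: the definition of a telescoping chain.


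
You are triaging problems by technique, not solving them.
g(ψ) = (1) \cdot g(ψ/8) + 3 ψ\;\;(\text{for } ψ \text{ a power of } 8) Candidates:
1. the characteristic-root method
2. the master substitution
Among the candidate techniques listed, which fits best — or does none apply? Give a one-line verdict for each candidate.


Method: the master substitution — treat m = log base 8 of ψ as the new clock: one recursion step advances m by one while ψ scales by 8.
- the characteristic-root method — the recursion divides its index rather than shifting it — outside the constant-shift family the root method covers.
- the master substitution — yes — fits the structure here.
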